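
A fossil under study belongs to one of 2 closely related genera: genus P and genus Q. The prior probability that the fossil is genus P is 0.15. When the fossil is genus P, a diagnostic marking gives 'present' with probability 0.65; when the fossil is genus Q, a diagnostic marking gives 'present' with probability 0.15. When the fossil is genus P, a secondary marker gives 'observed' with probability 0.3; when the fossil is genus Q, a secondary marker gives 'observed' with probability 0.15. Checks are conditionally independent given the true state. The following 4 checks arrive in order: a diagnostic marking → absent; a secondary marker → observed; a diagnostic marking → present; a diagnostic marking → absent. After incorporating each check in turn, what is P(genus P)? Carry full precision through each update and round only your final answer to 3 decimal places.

Apply Bayes' rule sequentially, carrying P(genus P) forward.
After a diagnostic marking='absent': P(genus P) = 0.35·0.1500 / (0.35·0.1500 + 0.85·0.8500) ≈ 0.0677
After a secondary marker='observed': P(genus P) = 0.3·0.0677 / (0.3·0.0677 + 0.15·0.9323) ≈ 0.1269
After a diagnostic marking='present': P(genus P) = 0.65·0.1269 / (0.65·0.1269 + 0.15·0.8731) ≈ 0.3864
After a diagnostic marking='absent': P(genus P) = 0.35·0.3864 / (0.35·0.3864 + 0.85·0.6136) ≈ 0.2059

0.206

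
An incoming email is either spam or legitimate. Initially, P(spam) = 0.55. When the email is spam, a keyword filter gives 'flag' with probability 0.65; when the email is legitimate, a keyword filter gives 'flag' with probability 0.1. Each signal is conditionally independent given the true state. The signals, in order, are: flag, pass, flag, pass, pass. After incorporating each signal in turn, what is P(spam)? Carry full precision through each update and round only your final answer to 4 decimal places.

After 'flag': P(spam) = 0.65·0.5500 / (0.65·0.5500 + 0.1·0.4500) ≈ 0.8882
After 'pass': P(spam) = 0.35·0.8882 / (0.35·0.8882 + 0.9·0.1118) ≈ 0.7555
After 'flag': P(spam) = 0.65·0.7555 / (0.65·0.7555 + 0.1·0.2445) ≈ 0.9526
After 'pass': P(spam) = 0.35·0.9526 / (0.35·0.9526 + 0.9·0.0474) ≈ 0.8865
After 'pass': P(spam) = 0.35·0.8865 / (0.35·0.8865 + 0.9·0.1135) ≈ 0.7523

0.7523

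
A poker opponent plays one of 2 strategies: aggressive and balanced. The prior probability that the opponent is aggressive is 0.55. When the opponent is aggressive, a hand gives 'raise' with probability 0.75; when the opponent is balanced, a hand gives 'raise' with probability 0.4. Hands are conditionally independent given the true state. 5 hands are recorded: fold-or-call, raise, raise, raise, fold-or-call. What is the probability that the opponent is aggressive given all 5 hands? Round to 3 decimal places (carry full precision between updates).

After 'fold-or-call': P(aggressive) = 0.25·0.5500 / (0.25·0.5500 + 0.6·0.4500) ≈ 0.3374
After 'raise': P(aggressive) = 0.75·0.3374 / (0.75·0.3374 + 0.4·0.6626) ≈ 0.4885
After 'raise': P(aggressive) = 0.75·0.4885 / (0.75·0.4885 + 0.4·0.5115) ≈ 0.6416
After 'raise': P(aggressive) = 0.75·0.6416 / (0.75·0.6416 + 0.4·0.3584) ≈ 0.7705
After 'fold-or-call': P(aggressive) = 0.25·0.7705 / (0.25·0.7705 + 0.6·0.2295) ≈ 0.5831

0.583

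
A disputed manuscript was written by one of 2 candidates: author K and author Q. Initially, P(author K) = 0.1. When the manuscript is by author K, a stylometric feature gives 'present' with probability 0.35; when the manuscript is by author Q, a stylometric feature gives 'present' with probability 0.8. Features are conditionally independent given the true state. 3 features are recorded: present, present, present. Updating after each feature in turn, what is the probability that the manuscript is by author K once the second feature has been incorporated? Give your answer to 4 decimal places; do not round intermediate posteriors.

0.0208

Each posterior becomes the prior for the next update.
After 'present': P(author K) = 0.35·0.1000 / (0.35·0.1000 + 0.8·0.9000) ≈ 0.0464
After 'present': P(author K) = 0.35·0.0464 / (0.35·0.0464 + 0.8·0.9536) ≈ 0.0208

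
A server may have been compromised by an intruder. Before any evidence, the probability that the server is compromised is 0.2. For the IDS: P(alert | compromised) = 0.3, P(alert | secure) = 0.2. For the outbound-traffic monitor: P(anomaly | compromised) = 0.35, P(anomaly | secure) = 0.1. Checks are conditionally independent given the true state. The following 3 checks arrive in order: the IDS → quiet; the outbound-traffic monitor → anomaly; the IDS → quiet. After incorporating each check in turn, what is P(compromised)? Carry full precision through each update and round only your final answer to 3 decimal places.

After the IDS='quiet': P(compromised) = 0.7·0.2000 / (0.7·0.2000 + 0.8·0.8000) ≈ 0.1795
After the outbound-traffic monitor='anomaly': P(compromised) = 0.35·0.1795 / (0.35·0.1795 + 0.1·0.8205) ≈ 0.4336
After the IDS='quiet': P(compromised) = 0.7·0.4336 / (0.7·0.4336 + 0.8·0.5664) ≈ 0.4012

0.401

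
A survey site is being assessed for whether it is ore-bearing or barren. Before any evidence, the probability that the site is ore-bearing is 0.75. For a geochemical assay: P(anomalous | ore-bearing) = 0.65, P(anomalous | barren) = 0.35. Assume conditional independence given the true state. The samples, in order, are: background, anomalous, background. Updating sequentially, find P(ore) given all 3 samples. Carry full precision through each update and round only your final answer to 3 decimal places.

0.618

Apply Bayes' rule sequentially, carrying P(ore) forward.
After 'background': P(ore) = 0.35·0.7500 / (0.35·0.7500 + 0.65·0.2500) ≈ 0.6176
After 'anomalous': P(ore) = 0.65·0.6176 / (0.65·0.6176 + 0.35·0.3824) ≈ 0.7500
After 'background': P(ore) = 0.35·0.7500 / (0.35·0.7500 + 0.65·0.2500) ≈ 0.6176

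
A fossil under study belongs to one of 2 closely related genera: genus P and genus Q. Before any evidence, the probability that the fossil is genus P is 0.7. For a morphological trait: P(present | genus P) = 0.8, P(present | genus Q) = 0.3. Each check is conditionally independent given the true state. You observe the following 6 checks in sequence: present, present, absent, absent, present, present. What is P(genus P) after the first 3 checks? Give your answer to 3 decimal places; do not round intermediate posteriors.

After 'present': P(genus P) = 0.8·0.7000 / (0.8·0.7000 + 0.3·0.3000) ≈ 0.8615
After 'present': P(genus P) = 0.8·0.8615 / (0.8·0.8615 + 0.3·0.1385) ≈ 0.9432
After 'absent': P(genus P) = 0.2·0.9432 / (0.2·0.9432 + 0.7·0.0568) ≈ 0.8258

0.826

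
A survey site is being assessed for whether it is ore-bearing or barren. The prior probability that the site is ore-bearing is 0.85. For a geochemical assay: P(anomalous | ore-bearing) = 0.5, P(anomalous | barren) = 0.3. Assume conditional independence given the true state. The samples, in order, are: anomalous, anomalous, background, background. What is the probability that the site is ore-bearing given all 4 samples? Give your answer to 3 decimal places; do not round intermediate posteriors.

After 'anomalous': P(ore) = 0.5·0.8500 / (0.5·0.8500 + 0.3·0.1500) ≈ 0.9043
After 'anomalous': P(ore) = 0.5·0.9043 / (0.5·0.9043 + 0.3·0.0957) ≈ 0.9403
After 'background': P(ore) = 0.5·0.9403 / (0.5·0.9403 + 0.7·0.0597) ≈ 0.9183
After 'background': P(ore) = 0.5·0.9183 / (0.5·0.9183 + 0.7·0.0817) ≈ 0.8893

0.889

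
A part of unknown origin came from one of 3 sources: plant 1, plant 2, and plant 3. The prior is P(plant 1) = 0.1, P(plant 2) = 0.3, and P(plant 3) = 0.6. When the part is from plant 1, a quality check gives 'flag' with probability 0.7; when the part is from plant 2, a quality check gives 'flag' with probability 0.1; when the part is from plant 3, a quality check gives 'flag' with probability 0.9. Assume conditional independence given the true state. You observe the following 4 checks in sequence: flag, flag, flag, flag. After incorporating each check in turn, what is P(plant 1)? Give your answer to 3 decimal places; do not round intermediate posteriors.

Each posterior becomes the prior for the next update.
After 'flag': normaliser = 0.7·0.1000 + 0.1·0.3000 + 0.9·0.6000; P(plant 1) ≈ 0.1094, P(plant 2) ≈ 0.0469, P(plant 3) ≈ 0.8438
After 'flag': normaliser = 0.7·0.1094 + 0.1·0.0469 + 0.9·0.8438; P(plant 1) ≈ 0.0911, P(plant 2) ≈ 0.0056, P(plant 3) ≈ 0.9033
After 'flag': normaliser = 0.7·0.0911 + 0.1·0.0056 + 0.9·0.9033; P(plant 1) ≈ 0.0727, P(plant 2) ≈ 0.0006, P(plant 3) ≈ 0.9267
After 'flag': normaliser = 0.7·0.0727 + 0.1·0.0006 + 0.9·0.9267; P(plant 1) ≈ 0.0575, P(plant 2) ≈ 0.0001, P(plant 3) ≈ 0.9424

0.057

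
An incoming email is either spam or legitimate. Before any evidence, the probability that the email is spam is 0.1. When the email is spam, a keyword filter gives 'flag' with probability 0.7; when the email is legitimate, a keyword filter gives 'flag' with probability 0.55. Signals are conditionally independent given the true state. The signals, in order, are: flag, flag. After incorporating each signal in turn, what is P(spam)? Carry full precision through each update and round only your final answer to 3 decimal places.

After 'flag': P(spam) = 0.7·0.1000 / (0.7·0.1000 + 0.55·0.9000) ≈ 0.1239
After 'flag': P(spam) = 0.7·0.1239 / (0.7·0.1239 + 0.55·0.8761) ≈ 0.1525

0.153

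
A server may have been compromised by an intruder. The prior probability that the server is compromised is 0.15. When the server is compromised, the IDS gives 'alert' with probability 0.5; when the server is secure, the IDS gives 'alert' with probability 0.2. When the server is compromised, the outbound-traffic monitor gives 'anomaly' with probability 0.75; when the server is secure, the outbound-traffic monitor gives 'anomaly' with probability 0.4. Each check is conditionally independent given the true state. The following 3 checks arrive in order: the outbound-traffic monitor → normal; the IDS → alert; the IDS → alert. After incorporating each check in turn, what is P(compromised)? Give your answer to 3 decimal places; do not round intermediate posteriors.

After the outbound-traffic monitor='normal': P(compromised) = 0.25·0.1500 / (0.25·0.1500 + 0.6·0.8500) ≈ 0.0685
After the IDS='alert': P(compromised) = 0.5·0.0685 / (0.5·0.0685 + 0.2·0.9315) ≈ 0.1553
After the IDS='alert': P(compromised) = 0.5·0.1553 / (0.5·0.1553 + 0.2·0.8447) ≈ 0.3149

0.315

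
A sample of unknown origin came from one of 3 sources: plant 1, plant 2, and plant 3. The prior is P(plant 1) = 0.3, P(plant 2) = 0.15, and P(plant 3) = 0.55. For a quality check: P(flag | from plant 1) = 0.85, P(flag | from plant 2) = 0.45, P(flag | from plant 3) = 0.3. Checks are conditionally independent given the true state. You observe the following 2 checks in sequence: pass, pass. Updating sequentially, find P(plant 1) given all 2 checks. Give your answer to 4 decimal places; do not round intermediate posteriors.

0.0210

Each posterior becomes the prior for the next update.
After 'pass': normaliser = 0.15·0.3000 + 0.55·0.1500 + 0.7·0.5500; P(plant 1) ≈ 0.0878, P(plant 2) ≈ 0.1610, P(plant 3) ≈ 0.7512
After 'pass': normaliser = 0.15·0.0878 + 0.55·0.1610 + 0.7·0.7512; P(plant 1) ≈ 0.0210, P(plant 2) ≈ 0.1411, P(plant 3) ≈ 0.8379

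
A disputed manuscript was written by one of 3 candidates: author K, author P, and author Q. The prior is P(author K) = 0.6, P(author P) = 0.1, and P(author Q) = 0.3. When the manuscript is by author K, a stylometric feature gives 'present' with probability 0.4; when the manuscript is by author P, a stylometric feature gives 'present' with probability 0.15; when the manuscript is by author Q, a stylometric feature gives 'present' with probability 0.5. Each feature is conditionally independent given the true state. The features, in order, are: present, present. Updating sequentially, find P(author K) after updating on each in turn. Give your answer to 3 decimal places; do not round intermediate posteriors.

After 'present': normaliser = 0.4·0.6000 + 0.15·0.1000 + 0.5·0.3000; P(author K) ≈ 0.5926, P(author P) ≈ 0.0370, P(author Q) ≈ 0.3704
After 'present': normaliser = 0.4·0.5926 + 0.15·0.0370 + 0.5·0.3704; P(author K) ≈ 0.5541, P(author P) ≈ 0.0130, P(author Q) ≈ 0.4329

0.554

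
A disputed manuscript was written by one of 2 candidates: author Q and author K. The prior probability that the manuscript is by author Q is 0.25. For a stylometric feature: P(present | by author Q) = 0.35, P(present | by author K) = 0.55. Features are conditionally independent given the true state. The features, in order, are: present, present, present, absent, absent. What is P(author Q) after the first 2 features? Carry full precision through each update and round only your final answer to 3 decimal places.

After 'present': P(author Q) = 0.35·0.2500 / (0.35·0.2500 + 0.55·0.7500) ≈ 0.1750
After 'present': P(author Q) = 0.35·0.1750 / (0.35·0.1750 + 0.55·0.8250) ≈ 0.1189

0.119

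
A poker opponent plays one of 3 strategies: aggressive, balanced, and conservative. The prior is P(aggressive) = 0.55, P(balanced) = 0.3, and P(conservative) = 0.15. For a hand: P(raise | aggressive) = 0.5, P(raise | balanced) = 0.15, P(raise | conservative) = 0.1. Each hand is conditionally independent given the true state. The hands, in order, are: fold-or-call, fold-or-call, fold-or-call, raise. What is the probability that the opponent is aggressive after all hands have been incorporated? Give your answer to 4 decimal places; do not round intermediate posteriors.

0.4712

After 'fold-or-call': normaliser = 0.5·0.5500 + 0.85·0.3000 + 0.9·0.1500; P(aggressive) ≈ 0.4135, P(balanced) ≈ 0.3835, P(conservative) ≈ 0.2030
After 'fold-or-call': normaliser = 0.5·0.4135 + 0.85·0.3835 + 0.9·0.2030; P(aggressive) ≈ 0.2890, P(balanced) ≈ 0.4556, P(conservative) ≈ 0.2554
After 'fold-or-call': normaliser = 0.5·0.2890 + 0.85·0.4556 + 0.9·0.2554; P(aggressive) ≈ 0.1897, P(balanced) ≈ 0.5085, P(conservative) ≈ 0.3018
After 'raise': normaliser = 0.5·0.1897 + 0.15·0.5085 + 0.1·0.3018; P(aggressive) ≈ 0.4712, P(balanced) ≈ 0.3789, P(conservative) ≈ 0.1499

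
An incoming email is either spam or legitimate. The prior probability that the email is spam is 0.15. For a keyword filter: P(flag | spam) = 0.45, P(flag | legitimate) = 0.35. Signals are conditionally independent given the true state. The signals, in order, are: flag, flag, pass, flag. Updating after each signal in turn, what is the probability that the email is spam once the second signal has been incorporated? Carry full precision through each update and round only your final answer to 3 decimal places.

After 'flag': P(spam) = 0.45·0.1500 / (0.45·0.1500 + 0.35·0.8500) ≈ 0.1849
After 'flag': P(spam) = 0.45·0.1849 / (0.45·0.1849 + 0.35·0.8151) ≈ 0.2258

0.226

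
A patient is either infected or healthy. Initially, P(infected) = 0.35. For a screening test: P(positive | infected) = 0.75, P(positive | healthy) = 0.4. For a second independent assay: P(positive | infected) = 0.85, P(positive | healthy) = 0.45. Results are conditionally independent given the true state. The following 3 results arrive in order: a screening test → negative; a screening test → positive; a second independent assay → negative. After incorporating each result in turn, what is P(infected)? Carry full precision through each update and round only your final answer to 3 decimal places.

After a screening test='negative': P(infected) = 0.25·0.3500 / (0.25·0.3500 + 0.6·0.6500) ≈ 0.1832
After a screening test='positive': P(infected) = 0.75·0.1832 / (0.75·0.1832 + 0.4·0.8168) ≈ 0.2961
After a second independent assay='negative': P(infected) = 0.15·0.2961 / (0.15·0.2961 + 0.55·0.7039) ≈ 0.1029

0.103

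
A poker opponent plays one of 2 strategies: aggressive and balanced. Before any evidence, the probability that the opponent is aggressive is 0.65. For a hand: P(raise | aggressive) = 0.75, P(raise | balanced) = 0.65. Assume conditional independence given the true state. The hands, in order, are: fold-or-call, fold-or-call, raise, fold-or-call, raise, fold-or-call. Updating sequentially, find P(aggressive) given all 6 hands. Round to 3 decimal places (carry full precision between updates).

0.392

After 'fold-or-call': P(aggressive) = 0.25·0.6500 / (0.25·0.6500 + 0.35·0.3500) ≈ 0.5702
After 'fold-or-call': P(aggressive) = 0.25·0.5702 / (0.25·0.5702 + 0.35·0.4298) ≈ 0.4865
After 'raise': P(aggressive) = 0.75·0.4865 / (0.75·0.4865 + 0.65·0.5135) ≈ 0.5223
After 'fold-or-call': P(aggressive) = 0.25·0.5223 / (0.25·0.5223 + 0.35·0.4777) ≈ 0.4385
After 'raise': P(aggressive) = 0.75·0.4385 / (0.75·0.4385 + 0.65·0.5615) ≈ 0.4740
After 'fold-or-call': P(aggressive) = 0.25·0.4740 / (0.25·0.4740 + 0.35·0.5260) ≈ 0.3916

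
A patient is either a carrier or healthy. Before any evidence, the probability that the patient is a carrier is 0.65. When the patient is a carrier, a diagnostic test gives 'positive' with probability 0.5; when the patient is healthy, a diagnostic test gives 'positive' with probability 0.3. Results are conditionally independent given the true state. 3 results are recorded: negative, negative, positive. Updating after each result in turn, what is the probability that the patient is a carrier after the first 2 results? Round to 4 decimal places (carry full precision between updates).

0.4865

After 'negative': P(carrier) = 0.5·0.6500 / (0.5·0.6500 + 0.7·0.3500) ≈ 0.5702
After 'negative': P(carrier) = 0.5·0.5702 / (0.5·0.5702 + 0.7·0.4298) ≈ 0.4865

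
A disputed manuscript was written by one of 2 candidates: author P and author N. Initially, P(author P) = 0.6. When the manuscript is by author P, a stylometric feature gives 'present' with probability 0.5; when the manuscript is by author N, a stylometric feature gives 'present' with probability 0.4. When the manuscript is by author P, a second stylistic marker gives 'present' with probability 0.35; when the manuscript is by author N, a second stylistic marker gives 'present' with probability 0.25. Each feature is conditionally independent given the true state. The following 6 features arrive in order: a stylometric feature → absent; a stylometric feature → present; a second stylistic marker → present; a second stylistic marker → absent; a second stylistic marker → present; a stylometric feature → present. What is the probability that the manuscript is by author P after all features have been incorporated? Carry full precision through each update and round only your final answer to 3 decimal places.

0.768

After a stylometric feature='absent': P(author P) = 0.5·0.6000 / (0.5·0.6000 + 0.6·0.4000) ≈ 0.5556
After a stylometric feature='present': P(author P) = 0.5·0.5556 / (0.5·0.5556 + 0.4·0.4444) ≈ 0.6098
After a second stylistic marker='present': P(author P) = 0.35·0.6098 / (0.35·0.6098 + 0.25·0.3902) ≈ 0.6863
After a second stylistic marker='absent': P(author P) = 0.65·0.6863 / (0.65·0.6863 + 0.75·0.3137) ≈ 0.6547
After a second stylistic marker='present': P(author P) = 0.35·0.6547 / (0.35·0.6547 + 0.25·0.3453) ≈ 0.7263
After a stylometric feature='present': P(author P) = 0.5·0.7263 / (0.5·0.7263 + 0.4·0.2737) ≈ 0.7684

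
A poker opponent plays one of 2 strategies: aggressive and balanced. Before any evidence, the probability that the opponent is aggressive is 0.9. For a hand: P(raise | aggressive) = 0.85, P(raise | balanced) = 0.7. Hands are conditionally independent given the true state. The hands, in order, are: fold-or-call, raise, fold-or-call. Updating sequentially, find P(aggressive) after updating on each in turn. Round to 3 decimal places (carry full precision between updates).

0.732

After 'fold-or-call': P(aggressive) = 0.15·0.9000 / (0.15·0.9000 + 0.3·0.1000) ≈ 0.8182
After 'raise': P(aggressive) = 0.85·0.8182 / (0.85·0.8182 + 0.7·0.1818) ≈ 0.8453
After 'fold-or-call': P(aggressive) = 0.15·0.8453 / (0.15·0.8453 + 0.3·0.1547) ≈ 0.7321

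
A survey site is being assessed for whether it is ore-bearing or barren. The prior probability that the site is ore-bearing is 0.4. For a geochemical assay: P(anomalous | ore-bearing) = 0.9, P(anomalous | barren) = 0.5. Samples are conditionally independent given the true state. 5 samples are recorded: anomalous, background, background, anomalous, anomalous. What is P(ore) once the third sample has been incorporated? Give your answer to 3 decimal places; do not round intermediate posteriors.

Apply Bayes' rule sequentially, carrying P(ore) forward.
After 'anomalous': P(ore) = 0.9·0.4000 / (0.9·0.4000 + 0.5·0.6000) ≈ 0.5455
After 'background': P(ore) = 0.1·0.5455 / (0.1·0.5455 + 0.5·0.4545) ≈ 0.1935
After 'background': P(ore) = 0.1·0.1935 / (0.1·0.1935 + 0.5·0.8065) ≈ 0.0458

0.046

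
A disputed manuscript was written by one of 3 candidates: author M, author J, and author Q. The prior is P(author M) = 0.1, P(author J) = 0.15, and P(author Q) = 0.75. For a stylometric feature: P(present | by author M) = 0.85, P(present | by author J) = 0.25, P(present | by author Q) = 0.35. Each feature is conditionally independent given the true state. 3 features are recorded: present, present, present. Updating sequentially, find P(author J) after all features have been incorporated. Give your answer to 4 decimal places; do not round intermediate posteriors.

0.0244

After 'present': normaliser = 0.85·0.1000 + 0.25·0.1500 + 0.35·0.7500; P(author M) ≈ 0.2208, P(author J) ≈ 0.0974, P(author Q) ≈ 0.6818
After 'present': normaliser = 0.85·0.2208 + 0.25·0.0974 + 0.35·0.6818; P(author M) ≈ 0.4164, P(author J) ≈ 0.0540, P(author Q) ≈ 0.5295
After 'present': normaliser = 0.85·0.4164 + 0.25·0.0540 + 0.35·0.5295; P(author M) ≈ 0.6403, P(author J) ≈ 0.0244, P(author Q) ≈ 0.3353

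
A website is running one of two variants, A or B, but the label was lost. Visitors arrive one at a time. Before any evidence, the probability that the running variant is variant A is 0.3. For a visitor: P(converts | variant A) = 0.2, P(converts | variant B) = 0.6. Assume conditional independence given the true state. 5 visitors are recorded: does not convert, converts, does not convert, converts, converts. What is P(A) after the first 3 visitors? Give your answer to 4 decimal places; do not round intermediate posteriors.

0.3636

After 'does not convert': P(A) = 0.8·0.3000 / (0.8·0.3000 + 0.4·0.7000) ≈ 0.4615
After 'converts': P(A) = 0.2·0.4615 / (0.2·0.4615 + 0.6·0.5385) ≈ 0.2222
After 'does not convert': P(A) = 0.8·0.2222 / (0.8·0.2222 + 0.4·0.7778) ≈ 0.3636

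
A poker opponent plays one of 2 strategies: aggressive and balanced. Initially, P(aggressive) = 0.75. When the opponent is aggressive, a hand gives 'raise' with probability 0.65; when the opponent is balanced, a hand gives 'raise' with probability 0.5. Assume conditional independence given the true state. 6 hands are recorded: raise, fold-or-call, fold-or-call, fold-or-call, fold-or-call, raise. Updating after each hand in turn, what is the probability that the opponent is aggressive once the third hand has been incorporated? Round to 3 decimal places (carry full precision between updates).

0.656

After 'raise': P(aggressive) = 0.65·0.7500 / (0.65·0.7500 + 0.5·0.2500) ≈ 0.7959
After 'fold-or-call': P(aggressive) = 0.35·0.7959 / (0.35·0.7959 + 0.5·0.2041) ≈ 0.7319
After 'fold-or-call': P(aggressive) = 0.35·0.7319 / (0.35·0.7319 + 0.5·0.2681) ≈ 0.6565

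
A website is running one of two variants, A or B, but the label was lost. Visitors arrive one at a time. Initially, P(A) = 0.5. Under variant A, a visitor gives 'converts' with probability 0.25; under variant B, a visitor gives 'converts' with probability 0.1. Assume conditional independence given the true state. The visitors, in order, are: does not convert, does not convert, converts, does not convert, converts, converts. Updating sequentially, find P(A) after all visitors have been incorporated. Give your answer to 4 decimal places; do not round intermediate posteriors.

After 'does not convert': P(A) = 0.75·0.5000 / (0.75·0.5000 + 0.9·0.5000) ≈ 0.4545
After 'does not convert': P(A) = 0.75·0.4545 / (0.75·0.4545 + 0.9·0.5455) ≈ 0.4098
After 'converts': P(A) = 0.25·0.4098 / (0.25·0.4098 + 0.1·0.5902) ≈ 0.6345
After 'does not convert': P(A) = 0.75·0.6345 / (0.75·0.6345 + 0.9·0.3655) ≈ 0.5913
After 'converts': P(A) = 0.25·0.5913 / (0.25·0.5913 + 0.1·0.4087) ≈ 0.7834
After 'converts': P(A) = 0.25·0.7834 / (0.25·0.7834 + 0.1·0.2166) ≈ 0.9004

0.9004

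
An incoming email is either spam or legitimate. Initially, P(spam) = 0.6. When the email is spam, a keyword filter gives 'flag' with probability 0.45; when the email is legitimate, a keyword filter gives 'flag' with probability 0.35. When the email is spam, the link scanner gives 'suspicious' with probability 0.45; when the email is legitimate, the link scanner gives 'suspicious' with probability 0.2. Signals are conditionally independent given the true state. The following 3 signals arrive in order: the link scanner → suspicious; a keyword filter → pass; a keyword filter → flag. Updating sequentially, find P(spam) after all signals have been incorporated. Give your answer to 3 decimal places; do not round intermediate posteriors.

0.786

Apply Bayes' rule sequentially, carrying P(spam) forward.
After the link scanner='suspicious': P(spam) = 0.45·0.6000 / (0.45·0.6000 + 0.2·0.4000) ≈ 0.7714
After a keyword filter='pass': P(spam) = 0.55·0.7714 / (0.55·0.7714 + 0.65·0.2286) ≈ 0.7406
After a keyword filter='flag': P(spam) = 0.45·0.7406 / (0.45·0.7406 + 0.35·0.2594) ≈ 0.7859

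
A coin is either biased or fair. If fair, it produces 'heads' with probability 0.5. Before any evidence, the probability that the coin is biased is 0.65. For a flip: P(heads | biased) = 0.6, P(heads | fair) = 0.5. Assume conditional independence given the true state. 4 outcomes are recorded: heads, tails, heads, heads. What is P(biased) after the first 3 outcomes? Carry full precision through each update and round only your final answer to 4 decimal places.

Apply Bayes' rule sequentially, carrying P(biased) forward.
After 'heads': P(biased) = 0.6·0.6500 / (0.6·0.6500 + 0.5·0.3500) ≈ 0.6903
After 'tails': P(biased) = 0.4·0.6903 / (0.4·0.6903 + 0.5·0.3097) ≈ 0.6407
After 'heads': P(biased) = 0.6·0.6407 / (0.6·0.6407 + 0.5·0.3593) ≈ 0.6815

0.6815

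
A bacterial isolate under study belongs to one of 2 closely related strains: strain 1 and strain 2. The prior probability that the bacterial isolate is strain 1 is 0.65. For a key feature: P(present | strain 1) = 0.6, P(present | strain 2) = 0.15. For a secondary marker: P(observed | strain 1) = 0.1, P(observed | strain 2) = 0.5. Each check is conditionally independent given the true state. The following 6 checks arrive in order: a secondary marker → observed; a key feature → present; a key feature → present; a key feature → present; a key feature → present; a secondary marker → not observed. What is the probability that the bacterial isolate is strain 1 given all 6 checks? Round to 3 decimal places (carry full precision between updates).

0.994

Apply Bayes' rule sequentially, carrying P(strain 1) forward.
After a secondary marker='observed': P(strain 1) = 0.1·0.6500 / (0.1·0.6500 + 0.5·0.3500) ≈ 0.2708
After a key feature='present': P(strain 1) = 0.6·0.2708 / (0.6·0.2708 + 0.15·0.7292) ≈ 0.5977
After a key feature='present': P(strain 1) = 0.6·0.5977 / (0.6·0.5977 + 0.15·0.4023) ≈ 0.8560
After a key feature='present': P(strain 1) = 0.6·0.8560 / (0.6·0.8560 + 0.15·0.1440) ≈ 0.9596
After a key feature='present': P(strain 1) = 0.6·0.9596 / (0.6·0.9596 + 0.15·0.0404) ≈ 0.9896
After a secondary marker='not observed': P(strain 1) = 0.9·0.9896 / (0.9·0.9896 + 0.5·0.0104) ≈ 0.9942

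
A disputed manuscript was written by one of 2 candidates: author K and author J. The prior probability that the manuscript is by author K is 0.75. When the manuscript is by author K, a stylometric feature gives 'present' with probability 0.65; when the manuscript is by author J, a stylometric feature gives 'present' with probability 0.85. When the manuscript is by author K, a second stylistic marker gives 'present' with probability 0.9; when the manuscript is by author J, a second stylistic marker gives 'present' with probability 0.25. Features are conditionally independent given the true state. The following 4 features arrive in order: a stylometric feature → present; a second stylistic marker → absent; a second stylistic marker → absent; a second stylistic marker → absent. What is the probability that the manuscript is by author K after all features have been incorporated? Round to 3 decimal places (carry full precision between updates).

0.005

After a stylometric feature='present': P(author K) = 0.65·0.7500 / (0.65·0.7500 + 0.85·0.2500) ≈ 0.6964
After a second stylistic marker='absent': P(author K) = 0.1·0.6964 / (0.1·0.6964 + 0.75·0.3036) ≈ 0.2342
After a second stylistic marker='absent': P(author K) = 0.1·0.2342 / (0.1·0.2342 + 0.75·0.7658) ≈ 0.0392
After a second stylistic marker='absent': P(author K) = 0.1·0.0392 / (0.1·0.0392 + 0.75·0.9608) ≈ 0.0054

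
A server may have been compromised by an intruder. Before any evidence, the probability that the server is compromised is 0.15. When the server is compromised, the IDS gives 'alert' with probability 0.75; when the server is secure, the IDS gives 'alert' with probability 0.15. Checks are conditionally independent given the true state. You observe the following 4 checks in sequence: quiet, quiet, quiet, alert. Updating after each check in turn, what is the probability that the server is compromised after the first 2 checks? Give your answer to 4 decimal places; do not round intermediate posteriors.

0.0150

After 'quiet': P(compromised) = 0.25·0.1500 / (0.25·0.1500 + 0.85·0.8500) ≈ 0.0493
After 'quiet': P(compromised) = 0.25·0.0493 / (0.25·0.0493 + 0.85·0.9507) ≈ 0.0150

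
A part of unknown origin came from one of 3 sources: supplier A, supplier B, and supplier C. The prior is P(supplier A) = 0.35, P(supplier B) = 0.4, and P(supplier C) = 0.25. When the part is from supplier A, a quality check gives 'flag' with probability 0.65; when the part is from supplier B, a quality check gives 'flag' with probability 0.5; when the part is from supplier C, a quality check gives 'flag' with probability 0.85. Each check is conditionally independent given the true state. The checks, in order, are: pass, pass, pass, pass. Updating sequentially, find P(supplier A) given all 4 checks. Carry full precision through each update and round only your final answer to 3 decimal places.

Each posterior becomes the prior for the next update.
After 'pass': normaliser = 0.35·0.3500 + 0.5·0.4000 + 0.15·0.2500; P(supplier A) ≈ 0.3403, P(supplier B) ≈ 0.5556, P(supplier C) ≈ 0.1042
After 'pass': normaliser = 0.35·0.3403 + 0.5·0.5556 + 0.15·0.1042; P(supplier A) ≈ 0.2887, P(supplier B) ≈ 0.6734, P(supplier C) ≈ 0.0379
After 'pass': normaliser = 0.35·0.2887 + 0.5·0.6734 + 0.15·0.0379; P(supplier A) ≈ 0.2279, P(supplier B) ≈ 0.7593, P(supplier C) ≈ 0.0128
After 'pass': normaliser = 0.35·0.2279 + 0.5·0.7593 + 0.15·0.0128; P(supplier A) ≈ 0.1729, P(supplier B) ≈ 0.8229, P(supplier C) ≈ 0.0042

0.173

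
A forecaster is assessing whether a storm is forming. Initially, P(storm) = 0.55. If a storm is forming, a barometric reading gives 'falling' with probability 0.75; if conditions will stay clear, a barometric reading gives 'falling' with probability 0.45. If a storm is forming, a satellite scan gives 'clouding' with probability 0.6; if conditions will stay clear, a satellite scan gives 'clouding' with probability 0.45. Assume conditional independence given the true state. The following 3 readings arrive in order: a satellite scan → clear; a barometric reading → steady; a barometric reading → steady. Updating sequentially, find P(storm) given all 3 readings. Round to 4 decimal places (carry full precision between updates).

After a satellite scan='clear': P(storm) = 0.4·0.5500 / (0.4·0.5500 + 0.55·0.4500) ≈ 0.4706
After a barometric reading='steady': P(storm) = 0.25·0.4706 / (0.25·0.4706 + 0.55·0.5294) ≈ 0.2878
After a barometric reading='steady': P(storm) = 0.25·0.2878 / (0.25·0.2878 + 0.55·0.7122) ≈ 0.1552

0.1552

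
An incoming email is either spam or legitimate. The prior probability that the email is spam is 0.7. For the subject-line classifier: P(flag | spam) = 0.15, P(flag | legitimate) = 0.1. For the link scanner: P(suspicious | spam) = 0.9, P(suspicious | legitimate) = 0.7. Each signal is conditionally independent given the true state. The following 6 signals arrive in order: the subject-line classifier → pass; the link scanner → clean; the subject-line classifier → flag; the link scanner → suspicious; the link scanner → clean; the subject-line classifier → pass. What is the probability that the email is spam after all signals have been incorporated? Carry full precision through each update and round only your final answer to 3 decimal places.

0.308

After the subject-line classifier='pass': P(spam) = 0.85·0.7000 / (0.85·0.7000 + 0.9·0.3000) ≈ 0.6879
After the link scanner='clean': P(spam) = 0.1·0.6879 / (0.1·0.6879 + 0.3·0.3121) ≈ 0.4235
After the subject-line classifier='flag': P(spam) = 0.15·0.4235 / (0.15·0.4235 + 0.1·0.5765) ≈ 0.5242
After the link scanner='suspicious': P(spam) = 0.9·0.5242 / (0.9·0.5242 + 0.7·0.4758) ≈ 0.5862
After the link scanner='clean': P(spam) = 0.1·0.5862 / (0.1·0.5862 + 0.3·0.4138) ≈ 0.3208
After the subject-line classifier='pass': P(spam) = 0.85·0.3208 / (0.85·0.3208 + 0.9·0.6792) ≈ 0.3084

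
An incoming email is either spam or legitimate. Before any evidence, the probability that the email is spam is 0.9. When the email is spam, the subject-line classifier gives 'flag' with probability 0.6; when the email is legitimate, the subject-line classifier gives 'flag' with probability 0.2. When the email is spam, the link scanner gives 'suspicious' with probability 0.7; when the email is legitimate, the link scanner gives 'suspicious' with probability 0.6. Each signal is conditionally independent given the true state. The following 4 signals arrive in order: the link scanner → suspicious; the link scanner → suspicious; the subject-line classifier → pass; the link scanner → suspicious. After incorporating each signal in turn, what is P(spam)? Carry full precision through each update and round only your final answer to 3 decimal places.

Each posterior becomes the prior for the next update.
After the link scanner='suspicious': P(spam) = 0.7·0.9000 / (0.7·0.9000 + 0.6·0.1000) ≈ 0.9130
After the link scanner='suspicious': P(spam) = 0.7·0.9130 / (0.7·0.9130 + 0.6·0.0870) ≈ 0.9245
After the subject-line classifier='pass': P(spam) = 0.4·0.9245 / (0.4·0.9245 + 0.8·0.0755) ≈ 0.8596
After the link scanner='suspicious': P(spam) = 0.7·0.8596 / (0.7·0.8596 + 0.6·0.1404) ≈ 0.8772

0.877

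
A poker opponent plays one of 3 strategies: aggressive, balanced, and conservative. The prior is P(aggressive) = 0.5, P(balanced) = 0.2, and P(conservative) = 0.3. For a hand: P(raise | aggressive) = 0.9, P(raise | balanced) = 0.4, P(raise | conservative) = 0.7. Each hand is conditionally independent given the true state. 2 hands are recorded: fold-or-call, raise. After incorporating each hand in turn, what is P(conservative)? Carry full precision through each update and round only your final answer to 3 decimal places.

0.404

After 'fold-or-call': normaliser = 0.1·0.5000 + 0.6·0.2000 + 0.3·0.3000; P(aggressive) ≈ 0.1923, P(balanced) ≈ 0.4615, P(conservative) ≈ 0.3462
After 'raise': normaliser = 0.9·0.1923 + 0.4·0.4615 + 0.7·0.3462; P(aggressive) ≈ 0.2885, P(balanced) ≈ 0.3077, P(conservative) ≈ 0.4038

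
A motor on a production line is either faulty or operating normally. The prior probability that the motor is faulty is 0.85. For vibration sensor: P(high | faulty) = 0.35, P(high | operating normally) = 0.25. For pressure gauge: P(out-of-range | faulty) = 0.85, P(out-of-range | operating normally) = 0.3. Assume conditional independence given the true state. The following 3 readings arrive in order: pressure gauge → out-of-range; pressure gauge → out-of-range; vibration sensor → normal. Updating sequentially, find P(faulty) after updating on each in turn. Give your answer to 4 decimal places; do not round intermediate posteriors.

0.9753

After pressure gauge='out-of-range': P(faulty) = 0.85·0.8500 / (0.85·0.8500 + 0.3·0.1500) ≈ 0.9414
After pressure gauge='out-of-range': P(faulty) = 0.85·0.9414 / (0.85·0.9414 + 0.3·0.0586) ≈ 0.9785
After vibration sensor='normal': P(faulty) = 0.65·0.9785 / (0.65·0.9785 + 0.75·0.0215) ≈ 0.9753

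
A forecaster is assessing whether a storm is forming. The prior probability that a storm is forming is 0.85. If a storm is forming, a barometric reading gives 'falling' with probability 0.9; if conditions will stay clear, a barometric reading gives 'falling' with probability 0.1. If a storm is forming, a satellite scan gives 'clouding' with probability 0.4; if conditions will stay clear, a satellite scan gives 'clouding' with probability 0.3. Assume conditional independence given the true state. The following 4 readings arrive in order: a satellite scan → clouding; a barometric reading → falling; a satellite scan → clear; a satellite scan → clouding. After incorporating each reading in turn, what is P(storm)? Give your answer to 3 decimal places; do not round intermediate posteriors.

0.987

After a satellite scan='clouding': P(storm) = 0.4·0.8500 / (0.4·0.8500 + 0.3·0.1500) ≈ 0.8831
After a barometric reading='falling': P(storm) = 0.9·0.8831 / (0.9·0.8831 + 0.1·0.1169) ≈ 0.9855
After a satellite scan='clear': P(storm) = 0.6·0.9855 / (0.6·0.9855 + 0.7·0.0145) ≈ 0.9831
After a satellite scan='clouding': P(storm) = 0.4·0.9831 / (0.4·0.9831 + 0.3·0.0169) ≈ 0.9873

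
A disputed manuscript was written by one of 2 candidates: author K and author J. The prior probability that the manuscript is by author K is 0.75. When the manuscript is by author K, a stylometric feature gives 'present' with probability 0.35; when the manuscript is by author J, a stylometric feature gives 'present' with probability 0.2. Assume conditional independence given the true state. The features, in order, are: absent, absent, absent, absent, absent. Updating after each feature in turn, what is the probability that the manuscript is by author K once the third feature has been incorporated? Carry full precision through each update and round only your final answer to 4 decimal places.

0.6167

After 'absent': P(author K) = 0.65·0.7500 / (0.65·0.7500 + 0.8·0.2500) ≈ 0.7091
After 'absent': P(author K) = 0.65·0.7091 / (0.65·0.7091 + 0.8·0.2909) ≈ 0.6645
After 'absent': P(author K) = 0.65·0.6645 / (0.65·0.6645 + 0.8·0.3355) ≈ 0.6167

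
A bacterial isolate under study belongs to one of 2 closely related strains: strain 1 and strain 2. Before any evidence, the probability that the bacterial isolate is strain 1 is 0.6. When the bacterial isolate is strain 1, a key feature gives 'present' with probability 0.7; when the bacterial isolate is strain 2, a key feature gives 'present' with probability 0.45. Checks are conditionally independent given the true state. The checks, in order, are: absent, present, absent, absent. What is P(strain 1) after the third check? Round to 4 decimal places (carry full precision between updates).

Each posterior becomes the prior for the next update.
After 'absent': P(strain 1) = 0.3·0.6000 / (0.3·0.6000 + 0.55·0.4000) ≈ 0.4500
After 'present': P(strain 1) = 0.7·0.4500 / (0.7·0.4500 + 0.45·0.5500) ≈ 0.5600
After 'absent': P(strain 1) = 0.3·0.5600 / (0.3·0.5600 + 0.55·0.4400) ≈ 0.4098

0.4098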